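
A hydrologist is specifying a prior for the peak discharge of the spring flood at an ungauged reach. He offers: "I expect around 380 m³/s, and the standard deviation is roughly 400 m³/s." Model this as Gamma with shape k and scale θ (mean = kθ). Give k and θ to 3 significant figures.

For Gamma(k, scale θ): mean = kθ, variance = kθ², so CV = 1/√k.
CV = SD/mean = 400/380 = 1.053, hence k = 1/CV² = 0.902.
Then θ = mean/k = 380/0.902 = 421.

k ≈ 0.902, θ ≈ 421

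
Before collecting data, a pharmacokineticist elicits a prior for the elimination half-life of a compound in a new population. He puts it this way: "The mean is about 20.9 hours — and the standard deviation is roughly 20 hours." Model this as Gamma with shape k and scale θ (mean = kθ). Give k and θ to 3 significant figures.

k ≈ 1.09, θ ≈ 19.1

For Gamma(k, scale θ): mean = kθ, variance = kθ², so CV = 1/√k.
CV = SD/mean = 20/20.9 = 0.9569, hence k = 1/CV² = 1.09.
Then θ = mean/k = 20.9/1.09 = 19.1.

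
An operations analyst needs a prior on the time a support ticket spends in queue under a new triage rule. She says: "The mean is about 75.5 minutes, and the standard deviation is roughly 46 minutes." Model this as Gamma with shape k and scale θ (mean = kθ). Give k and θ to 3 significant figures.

k ≈ 2.69, θ ≈ 28

For Gamma(k, scale θ): mean = kθ, variance = kθ², so CV = 1/√k.
CV = SD/mean = 46/75.5 = 0.6093, hence k = 1/CV² = 2.69.
Then θ = mean/k = 75.5/2.69 = 28.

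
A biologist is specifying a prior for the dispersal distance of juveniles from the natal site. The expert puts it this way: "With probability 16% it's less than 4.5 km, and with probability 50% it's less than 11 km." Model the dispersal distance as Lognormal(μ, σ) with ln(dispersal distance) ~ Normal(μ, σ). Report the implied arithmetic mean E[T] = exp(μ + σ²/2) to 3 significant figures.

If T ~ Lognormal(μ,σ) then ln T ~ Normal(μ,σ), so the p-quantile of ln T is μ + z_p·σ.
ln(4.5) = 1.504 and ln(11) = 2.398; z_{0.16} = -0.9945, z_{0.5} = 0.
σ = (2.398 − 1.504)/(0 − (-0.9945)) = 0.899.
μ = 1.504 − (-0.9945)·0.899 = 2.398.
E[T] = exp(μ + σ²/2) = exp(2.398 + 0.4039) = 16.5 km.

E[T] ≈ 16.5 km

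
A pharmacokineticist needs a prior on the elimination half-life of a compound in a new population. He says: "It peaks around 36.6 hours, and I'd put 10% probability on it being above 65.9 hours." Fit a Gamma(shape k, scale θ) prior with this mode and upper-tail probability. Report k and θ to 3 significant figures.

Gamma(k,θ) with k>1 has mode (k−1)θ, so θ = 36.6/(k−1).
Need P(X < 65.9) = 0.9 with θ tied to k this way. Start at k = 2, θ = 36.6: P(X<65.9) ≈ 0.537.
Too low — raise k to concentrate. Iterating converges to k ≈ 6.51.
Then θ = 36.6/(6.51−1) ≈ 6.65.

k ≈ 6.51, θ ≈ 6.65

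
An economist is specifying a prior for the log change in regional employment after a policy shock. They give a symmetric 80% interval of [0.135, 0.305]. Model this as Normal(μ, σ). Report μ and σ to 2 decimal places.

μ = 0.22, σ = 0.07

A symmetric 80% interval runs μ ± z·σ with z = 1.282.
Half-width = 0.085, so σ = 0.085/1.282 = 0.07.
μ is the interval midpoint, 0.22.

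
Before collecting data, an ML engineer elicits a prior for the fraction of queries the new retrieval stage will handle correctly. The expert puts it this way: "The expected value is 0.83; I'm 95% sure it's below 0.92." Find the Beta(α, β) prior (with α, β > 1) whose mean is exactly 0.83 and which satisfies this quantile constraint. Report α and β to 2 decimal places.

α ≈ 30.04, β ≈ 6.15

With mean 0.83 fixed, write α = 0.83s, β = 0.17s where s = α+β.
Need P(θ < 0.92) = 0.95 under Beta(0.83s, 0.17s). Normal approximation: (q−m)/√(m(1−m)/s) ≈ z_{0.95} = 1.64, so s ≈ 0.83·0.17·(1.64)²/(0.92−0.83)² = 47.1.
At s = 47.1: P(θ<0.92) ≈ 0.972. Adjusting to match 0.95 gives s ≈ 36.20.
So α = 0.83·36.20 ≈ 30.04, β = 0.17·36.20 ≈ 6.15.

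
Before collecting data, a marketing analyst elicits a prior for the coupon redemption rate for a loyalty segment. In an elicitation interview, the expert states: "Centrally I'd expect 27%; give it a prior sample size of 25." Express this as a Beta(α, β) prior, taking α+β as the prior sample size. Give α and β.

Under the effective-sample-size interpretation, Beta(α, β) has prior mean α/(α+β) and prior sample size α+β.
So α+β = 25 and α/(α+β) = 0.27, giving α = 0.27·25 = 6.75 and β = 25 − 6.75 = 18.25.

α = 6.75, β = 18.25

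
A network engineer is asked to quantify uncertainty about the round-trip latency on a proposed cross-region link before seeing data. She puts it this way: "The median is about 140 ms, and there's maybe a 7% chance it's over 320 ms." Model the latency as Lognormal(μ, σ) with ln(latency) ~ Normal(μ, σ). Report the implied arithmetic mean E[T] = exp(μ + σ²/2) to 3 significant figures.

E[T] ≈ 164 ms

If T ~ Lognormal(μ,σ) then ln T ~ Normal(μ,σ), so the p-quantile of ln T is μ + z_p·σ.
ln(140) = 4.942 and ln(320) = 5.768; z_{0.5} = 0, z_{0.93} = 1.476.
σ = (5.768 − 4.942)/(1.476 − (0)) = 0.560.
μ = 4.942 − (0)·0.560 = 4.942.
E[T] = exp(μ + σ²/2) = exp(4.942 + 0.1569) = 164 ms.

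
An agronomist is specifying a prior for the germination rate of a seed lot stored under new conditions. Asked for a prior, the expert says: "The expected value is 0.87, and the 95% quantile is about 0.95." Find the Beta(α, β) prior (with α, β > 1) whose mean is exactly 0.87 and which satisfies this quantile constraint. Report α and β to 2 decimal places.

With mean 0.87 fixed, write α = 0.87s, β = 0.13s where s = α+β.
Need P(θ < 0.95) = 0.95 under Beta(0.87s, 0.13s). Normal approximation: (q−m)/√(m(1−m)/s) ≈ z_{0.95} = 1.64, so s ≈ 0.87·0.13·(1.64)²/(0.95−0.87)² = 47.8.
At s = 47.8: P(θ<0.95) ≈ 0.978. Adjusting to match 0.95 gives s ≈ 33.63.
So α = 0.87·33.63 ≈ 29.26, β = 0.13·33.63 ≈ 4.37.

α ≈ 29.26, β ≈ 4.37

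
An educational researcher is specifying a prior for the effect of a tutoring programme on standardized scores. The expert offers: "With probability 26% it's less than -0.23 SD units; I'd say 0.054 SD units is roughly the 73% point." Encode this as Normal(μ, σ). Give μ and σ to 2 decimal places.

The p-quantile of Normal(μ,σ) is μ + z_p·σ, with z_{0.26} = -0.6433 and z_{0.73} = 0.6128.
Eliminate σ: μ = (z₂·x₁ − z₁·x₂)/(z₂ − z₁) = (0.6128·-0.23 − (-0.6433)·0.054)/1.256 = -0.08.
Then σ = (x₂ − x₁)/(z₂ − z₁) = (0.054 − -0.23)/1.256 = 0.23.

μ = -0.08, σ = 0.23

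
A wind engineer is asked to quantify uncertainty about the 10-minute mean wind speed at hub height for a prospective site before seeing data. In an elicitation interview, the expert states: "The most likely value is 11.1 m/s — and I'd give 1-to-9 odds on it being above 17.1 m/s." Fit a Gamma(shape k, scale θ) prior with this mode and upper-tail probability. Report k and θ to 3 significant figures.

k ≈ 11, θ ≈ 1.11

Gamma(k,θ) with k>1 has mode (k−1)θ, so θ = 11.1/(k−1).
Need P(X < 17.1) = 0.9 with θ tied to k this way. Start at k = 2, θ = 11.1: P(X<17.1) ≈ 0.456.
Too low — raise k to concentrate. Iterating converges to k ≈ 11.
Then θ = 11.1/(11−1) ≈ 1.11.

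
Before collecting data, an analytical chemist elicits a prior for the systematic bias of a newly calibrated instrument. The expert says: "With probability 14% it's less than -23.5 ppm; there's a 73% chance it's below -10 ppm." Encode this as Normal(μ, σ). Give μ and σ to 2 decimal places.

For Normal(μ,σ), the p-quantile is μ + z_p·σ. Here z_{0.14} = -1.08, z_{0.73} = 0.6128.
So -23.5 = μ − 1.08σ and -10 = μ + 0.6128σ.
Subtracting: σ = (-10 − -23.5)/(0.6128 − (-1.08)) = 7.97.
Then μ = -23.5 − (-1.08)·7.97 = -14.89.

μ = -14.89, σ = 7.97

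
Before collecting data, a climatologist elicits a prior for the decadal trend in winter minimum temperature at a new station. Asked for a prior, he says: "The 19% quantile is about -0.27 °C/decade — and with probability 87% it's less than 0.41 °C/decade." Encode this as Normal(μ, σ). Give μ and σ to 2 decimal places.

μ = 0.03, σ = 0.34

The p-quantile of Normal(μ,σ) is μ + z_p·σ, with z_{0.19} = -0.8779 and z_{0.87} = 1.126.
Eliminate σ: μ = (z₂·x₁ − z₁·x₂)/(z₂ − z₁) = (1.126·-0.27 − (-0.8779)·0.41)/2.004 = 0.03.
Then σ = (x₂ − x₁)/(z₂ − z₁) = (0.41 − -0.27)/2.004 = 0.34.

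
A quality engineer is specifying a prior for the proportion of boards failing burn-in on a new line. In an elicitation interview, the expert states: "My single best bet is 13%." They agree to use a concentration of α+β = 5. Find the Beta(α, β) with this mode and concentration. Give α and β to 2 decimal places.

For α,β > 1 the Beta mode is (α−1)/(α+β−2). With α+β = 5, the mode is (α−1)/3.
Set (α−1)/3 = 0.13 → α = 1 + 0.13·3 = 1.39.
β = 5 − α = 3.61.

α = 1.39, β = 3.61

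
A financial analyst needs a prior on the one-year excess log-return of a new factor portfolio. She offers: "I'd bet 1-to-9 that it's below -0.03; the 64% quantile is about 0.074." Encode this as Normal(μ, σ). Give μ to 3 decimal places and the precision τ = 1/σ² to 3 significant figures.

μ = 0.051, τ = 249

The p-quantile of Normal(μ,σ) is μ + z_p·σ, with z_{0.1} = -1.282 and z_{0.64} = 0.3585.
Eliminate σ: μ = (z₂·x₁ − z₁·x₂)/(z₂ − z₁) = (0.3585·-0.03 − (-1.282)·0.074)/1.64 = 0.051.
Then σ = (x₂ − x₁)/(z₂ − z₁) = (0.074 − -0.03)/1.64 = 0.063.
Precision τ = 1/σ² = 1/0.06341² = 249.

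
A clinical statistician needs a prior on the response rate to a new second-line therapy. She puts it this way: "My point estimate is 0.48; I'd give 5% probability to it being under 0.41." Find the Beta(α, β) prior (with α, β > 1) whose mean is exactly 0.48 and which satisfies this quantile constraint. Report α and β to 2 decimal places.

α ≈ 65.42, β ≈ 70.88

With mean 0.48 fixed, write α = 0.48s, β = 0.52s where s = α+β.
Need P(θ < 0.41) = 0.05 under Beta(0.48s, 0.52s). Normal approximation: (q−m)/√(m(1−m)/s) ≈ z_{0.05} = -1.64, so s ≈ 0.48·0.52·(-1.64)²/(0.41−0.48)² = 137.8.
At s = 137.8: P(θ<0.41) ≈ 0.049. Adjusting to match 0.05 gives s ≈ 136.30.
So α = 0.48·136.30 ≈ 65.42, β = 0.52·136.30 ≈ 70.88.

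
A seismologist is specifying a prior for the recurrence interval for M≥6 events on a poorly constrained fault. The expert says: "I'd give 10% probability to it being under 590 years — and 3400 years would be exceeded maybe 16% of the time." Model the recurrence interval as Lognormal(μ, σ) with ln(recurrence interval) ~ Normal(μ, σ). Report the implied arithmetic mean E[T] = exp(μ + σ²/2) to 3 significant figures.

E[T] ≈ 2130 years

If T ~ Lognormal(μ,σ) then ln T ~ Normal(μ,σ), so the p-quantile of ln T is μ + z_p·σ.
ln(590) = 6.38 and ln(3400) = 8.132; z_{0.1} = -1.282, z_{0.84} = 0.9945.
σ = (8.132 − 6.38)/(0.9945 − (-1.282)) = 0.770.
μ = 6.38 − (-1.282)·0.770 = 7.366.
E[T] = exp(μ + σ²/2) = exp(7.366 + 0.2961) = 2130 years.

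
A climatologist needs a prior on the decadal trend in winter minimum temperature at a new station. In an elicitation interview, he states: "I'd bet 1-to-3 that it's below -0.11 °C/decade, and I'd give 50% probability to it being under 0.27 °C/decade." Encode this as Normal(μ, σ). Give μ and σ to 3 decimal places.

μ = 0.270, σ = 0.563

The p-quantile of Normal(μ,σ) is μ + z_p·σ, with z_{0.25} = -0.6745 and z_{0.5} = 0.
Eliminate σ: μ = (z₂·x₁ − z₁·x₂)/(z₂ − z₁) = (0·-0.11 − (-0.6745)·0.27)/0.6745 = 0.270.
Then σ = (x₂ − x₁)/(z₂ − z₁) = (0.27 − -0.11)/0.6745 = 0.563.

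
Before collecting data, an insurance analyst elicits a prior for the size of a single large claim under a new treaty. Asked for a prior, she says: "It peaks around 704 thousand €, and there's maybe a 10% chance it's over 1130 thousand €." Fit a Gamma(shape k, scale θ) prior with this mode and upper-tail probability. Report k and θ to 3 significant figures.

k ≈ 9.39, θ ≈ 83.9

Gamma(k,θ) with k>1 has mode (k−1)θ, so θ = 704/(k−1).
Need P(X < 1130) = 0.9 with θ tied to k this way. Start at k = 2, θ = 704: P(X<1130) ≈ 0.477.
Too low — raise k to concentrate. Iterating converges to k ≈ 9.39.
Then θ = 704/(9.39−1) ≈ 83.9.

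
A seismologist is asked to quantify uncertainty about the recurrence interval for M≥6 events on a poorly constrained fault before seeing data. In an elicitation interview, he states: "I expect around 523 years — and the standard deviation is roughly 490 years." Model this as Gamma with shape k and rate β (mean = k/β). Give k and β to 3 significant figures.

For Gamma(k, rate β): mean = k/β, variance = k/β², so CV = 1/√k.
CV = SD/mean = 490/523 = 0.9369, hence k = 1/CV² = 1.14.
Then β = k/mean = 1.14/523 = 0.00218.

k ≈ 1.14, β ≈ 0.00218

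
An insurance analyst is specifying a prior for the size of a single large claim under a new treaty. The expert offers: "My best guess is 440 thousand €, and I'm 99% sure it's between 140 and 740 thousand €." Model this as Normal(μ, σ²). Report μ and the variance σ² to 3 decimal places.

A symmetric 99% interval runs μ ± z·σ with z = 2.576.
Half-width = 300, so σ = 300/2.576 = 116.4673 and σ² = 13564.642.
μ is the stated best guess, 440.000.

μ = 440.000, σ² = 13564.642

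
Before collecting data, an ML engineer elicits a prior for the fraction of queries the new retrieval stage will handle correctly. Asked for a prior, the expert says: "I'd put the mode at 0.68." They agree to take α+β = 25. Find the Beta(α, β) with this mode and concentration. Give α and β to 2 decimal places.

For α,β > 1 the Beta mode is (α−1)/(α+β−2). With α+β = 25, the mode is (α−1)/23.
Set (α−1)/23 = 0.68 → α = 1 + 0.68·23 = 16.64.
β = 25 − α = 8.36.

α = 16.64, β = 8.36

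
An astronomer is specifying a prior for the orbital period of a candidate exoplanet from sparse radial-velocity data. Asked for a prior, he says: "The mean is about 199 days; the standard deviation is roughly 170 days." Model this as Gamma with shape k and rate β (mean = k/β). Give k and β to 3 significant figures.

k ≈ 1.37, β ≈ 0.00689

For Gamma(k, rate β): mean = k/β, variance = k/β², so CV = 1/√k.
CV = SD/mean = 170/199 = 0.8543, hence k = 1/CV² = 1.37.
Then β = k/mean = 1.37/199 = 0.00689.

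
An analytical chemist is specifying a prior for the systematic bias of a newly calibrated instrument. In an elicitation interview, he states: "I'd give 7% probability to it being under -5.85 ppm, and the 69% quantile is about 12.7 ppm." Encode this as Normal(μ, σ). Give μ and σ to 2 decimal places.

The p-quantile of Normal(μ,σ) is μ + z_p·σ, with z_{0.07} = -1.476 and z_{0.69} = 0.4959.
Eliminate σ: μ = (z₂·x₁ − z₁·x₂)/(z₂ − z₁) = (0.4959·-5.85 − (-1.476)·12.7)/1.972 = 8.03.
Then σ = (x₂ − x₁)/(z₂ − z₁) = (12.7 − -5.85)/1.972 = 9.41.

μ = 8.03, σ = 9.41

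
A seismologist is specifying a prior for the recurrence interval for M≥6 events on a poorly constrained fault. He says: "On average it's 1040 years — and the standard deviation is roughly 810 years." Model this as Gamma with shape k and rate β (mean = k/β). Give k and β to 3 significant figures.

For Gamma(k, rate β): mean = k/β, variance = k/β², so CV = 1/√k.
CV = SD/mean = 810/1040 = 0.7788, hence k = 1/CV² = 1.65.
Then β = k/mean = 1.65/1040 = 0.00159.

k ≈ 1.65, β ≈ 0.00159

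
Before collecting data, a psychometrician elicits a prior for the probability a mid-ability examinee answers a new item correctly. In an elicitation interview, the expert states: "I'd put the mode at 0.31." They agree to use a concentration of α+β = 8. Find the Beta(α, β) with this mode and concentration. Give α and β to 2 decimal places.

For α,β > 1 the Beta mode is (α−1)/(α+β−2). With α+β = 8, the mode is (α−1)/6.
Set (α−1)/6 = 0.31 → α = 1 + 0.31·6 = 2.86.
β = 8 − α = 5.14.

α = 2.86, β = 5.14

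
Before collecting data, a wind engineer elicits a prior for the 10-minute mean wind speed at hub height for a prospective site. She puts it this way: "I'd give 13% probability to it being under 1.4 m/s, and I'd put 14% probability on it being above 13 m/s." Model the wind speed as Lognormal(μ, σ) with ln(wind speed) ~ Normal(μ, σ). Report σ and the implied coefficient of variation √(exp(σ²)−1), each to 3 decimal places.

If T ~ Lognormal(μ,σ) then ln T ~ Normal(μ,σ), so the p-quantile of ln T is μ + z_p·σ.
ln(1.4) = 0.3365 and ln(13) = 2.565; z_{0.13} = -1.126, z_{0.86} = 1.08.
σ = (2.565 − 0.3365)/(1.08 − (-1.126)) = 1.010.
μ = 0.3365 − (-1.126)·1.010 = 1.474.
CV = √(exp(σ²)−1) = √(exp(1.0198)−1) = 1.331.

σ ≈ 1.010, CV ≈ 1.331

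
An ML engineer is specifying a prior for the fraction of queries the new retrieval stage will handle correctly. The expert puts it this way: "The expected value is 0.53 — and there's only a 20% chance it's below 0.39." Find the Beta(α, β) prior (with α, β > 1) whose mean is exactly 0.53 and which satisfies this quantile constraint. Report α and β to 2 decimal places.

α ≈ 4.80, β ≈ 4.25

With mean 0.53 fixed, write α = 0.53s, β = 0.47s where s = α+β.
Need P(θ < 0.39) = 0.2 under Beta(0.53s, 0.47s). Normal approximation: (q−m)/√(m(1−m)/s) ≈ z_{0.2} = -0.842, so s ≈ 0.53·0.47·(-0.842)²/(0.39−0.53)² = 9.0.
At s = 9.0: P(θ<0.39) ≈ 0.201. Adjusting to match 0.2 gives s ≈ 9.05.
So α = 0.53·9.05 ≈ 4.80, β = 0.47·9.05 ≈ 4.25.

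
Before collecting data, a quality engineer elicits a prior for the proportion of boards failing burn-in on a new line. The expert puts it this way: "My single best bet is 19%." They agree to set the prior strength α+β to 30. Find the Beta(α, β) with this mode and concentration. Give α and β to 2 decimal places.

α = 6.32, β = 23.68

For α,β > 1 the Beta mode is (α−1)/(α+β−2). With α+β = 30, the mode is (α−1)/28.
Set (α−1)/28 = 0.19 → α = 1 + 0.19·28 = 6.32.
β = 30 − α = 23.68.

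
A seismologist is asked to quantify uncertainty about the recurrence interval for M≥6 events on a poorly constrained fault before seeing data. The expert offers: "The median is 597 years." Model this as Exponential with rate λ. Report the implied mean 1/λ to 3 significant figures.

mean ≈ 861 years

Exponential median = ln 2 / λ, so λ = ln 2 / 597.0 = 0.00116.
Mean = 1/λ = 861 years.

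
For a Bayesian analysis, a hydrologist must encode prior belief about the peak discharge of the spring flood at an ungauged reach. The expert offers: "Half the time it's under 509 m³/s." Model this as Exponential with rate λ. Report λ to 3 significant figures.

λ ≈ 0.00136

Exponential median = ln 2 / λ, so λ = ln 2 / 509.0 = 0.00136.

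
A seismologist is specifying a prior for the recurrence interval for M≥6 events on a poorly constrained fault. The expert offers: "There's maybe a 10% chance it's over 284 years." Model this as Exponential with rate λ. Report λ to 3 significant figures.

P(T > 284.0) = e^(−λ·284.0) = 0.1, so λ = −ln(0.1)/284.0 = 0.00811.

λ ≈ 0.00811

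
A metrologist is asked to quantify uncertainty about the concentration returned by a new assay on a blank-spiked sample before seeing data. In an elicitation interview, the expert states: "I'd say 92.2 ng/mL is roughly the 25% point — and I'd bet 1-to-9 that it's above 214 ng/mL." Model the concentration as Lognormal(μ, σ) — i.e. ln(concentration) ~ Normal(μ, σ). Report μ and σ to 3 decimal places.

μ ≈ 4.814, σ ≈ 0.430

If T ~ Lognormal(μ,σ) then ln T ~ Normal(μ,σ), so the p-quantile of ln T is μ + z_p·σ.
ln(92.2) = 4.524 and ln(214) = 5.366; z_{0.25} = -0.6745, z_{0.9} = 1.282.
σ = (5.366 − 4.524)/(1.282 − (-0.6745)) = 0.430.
μ = 4.524 − (-0.6745)·0.430 = 4.814.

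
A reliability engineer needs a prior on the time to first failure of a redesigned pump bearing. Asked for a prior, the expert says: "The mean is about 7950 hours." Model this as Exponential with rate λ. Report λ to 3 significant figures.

Exponential mean = 1/λ, so λ = 1/7950.0 = 0.000126.

λ ≈ 0.000126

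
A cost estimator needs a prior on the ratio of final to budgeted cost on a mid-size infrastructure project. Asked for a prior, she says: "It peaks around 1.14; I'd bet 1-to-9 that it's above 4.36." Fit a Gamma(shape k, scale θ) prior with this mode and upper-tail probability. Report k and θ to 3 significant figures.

k ≈ 2.03, θ ≈ 1.11

Gamma(k,θ) with k>1 has mode (k−1)θ, so θ = 1.14/(k−1).
Need P(X < 4.36) = 0.9 with θ tied to k this way. Start at k = 2, θ = 1.14: P(X<4.36) ≈ 0.895.
Too low — raise k to concentrate. Iterating converges to k ≈ 2.03.
Then θ = 1.14/(2.03−1) ≈ 1.11.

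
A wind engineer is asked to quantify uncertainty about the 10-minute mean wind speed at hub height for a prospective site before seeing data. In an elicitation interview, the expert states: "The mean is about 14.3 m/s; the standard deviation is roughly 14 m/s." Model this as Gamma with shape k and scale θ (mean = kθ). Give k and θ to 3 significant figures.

For Gamma(k, scale θ): mean = kθ, variance = kθ², so CV = 1/√k.
CV = SD/mean = 14/14.3 = 0.979, hence k = 1/CV² = 1.04.
Then θ = mean/k = 14.3/1.04 = 13.7.

k ≈ 1.04, θ ≈ 13.7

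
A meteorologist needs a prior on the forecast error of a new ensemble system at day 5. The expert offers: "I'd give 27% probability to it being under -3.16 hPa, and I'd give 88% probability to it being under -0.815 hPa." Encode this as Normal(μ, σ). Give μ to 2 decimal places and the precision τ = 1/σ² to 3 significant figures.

For Normal(μ,σ), the p-quantile is μ + z_p·σ. Here z_{0.27} = -0.6128, z_{0.88} = 1.175.
So -3.16 = μ − 0.6128σ and -0.815 = μ + 1.175σ.
Subtracting: σ = (-0.815 − -3.16)/(1.175 − (-0.6128)) = 1.31.
Then μ = -3.16 − (-0.6128)·1.31 = -2.36.
Precision τ = 1/σ² = 1/1.312² = 0.581.

μ = -2.36, τ = 0.581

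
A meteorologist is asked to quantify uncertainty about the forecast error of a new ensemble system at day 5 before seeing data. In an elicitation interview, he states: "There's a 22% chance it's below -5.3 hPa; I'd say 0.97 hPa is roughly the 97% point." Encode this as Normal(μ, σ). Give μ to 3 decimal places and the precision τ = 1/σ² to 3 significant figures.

μ = -3.475, τ = 0.179

For Normal(μ,σ), the p-quantile is μ + z_p·σ. Here z_{0.22} = -0.7722, z_{0.97} = 1.881.
So -5.3 = μ − 0.7722σ and 0.97 = μ + 1.881σ.
Subtracting: σ = (0.97 − -5.3)/(1.881 − (-0.7722)) = 2.363.
Then μ = -5.3 − (-0.7722)·2.363 = -3.475.
Precision τ = 1/σ² = 1/2.363² = 0.179.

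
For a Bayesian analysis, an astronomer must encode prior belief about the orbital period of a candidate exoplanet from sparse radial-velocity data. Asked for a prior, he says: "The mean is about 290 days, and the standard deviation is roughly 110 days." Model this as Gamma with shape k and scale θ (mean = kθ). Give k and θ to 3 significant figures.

For Gamma(k, scale θ): mean = kθ, variance = kθ², so CV = 1/√k.
CV = SD/mean = 110/290 = 0.3793, hence k = 1/CV² = 6.95.
Then θ = mean/k = 290/6.95 = 41.7.

k ≈ 6.95, θ ≈ 41.7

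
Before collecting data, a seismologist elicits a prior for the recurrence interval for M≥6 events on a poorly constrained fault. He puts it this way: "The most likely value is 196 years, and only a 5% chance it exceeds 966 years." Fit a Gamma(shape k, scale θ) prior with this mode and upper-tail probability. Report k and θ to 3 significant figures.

k ≈ 1.94, θ ≈ 208

Gamma(k,θ) with k>1 has mode (k−1)θ, so θ = 196/(k−1).
Need P(X < 966) = 0.95 with θ tied to k this way. Start at k = 2, θ = 196: P(X<966) ≈ 0.957.
Too high — lower k to spread out. Iterating converges to k ≈ 1.94.
Then θ = 196/(1.94−1) ≈ 208.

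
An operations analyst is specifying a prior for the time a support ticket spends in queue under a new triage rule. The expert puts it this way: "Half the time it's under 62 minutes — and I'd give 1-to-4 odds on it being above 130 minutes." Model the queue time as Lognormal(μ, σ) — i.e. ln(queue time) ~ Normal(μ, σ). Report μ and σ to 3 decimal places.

If T ~ Lognormal(μ,σ) then ln T ~ Normal(μ,σ), so the p-quantile of ln T is μ + z_p·σ.
ln(62) = 4.127 and ln(130) = 4.868; z_{0.5} = 0, z_{0.8} = 0.8416.
σ = (4.868 − 4.127)/(0.8416 − (0)) = 0.880.
μ = 4.127 − (0)·0.880 = 4.127.

μ ≈ 4.127, σ ≈ 0.880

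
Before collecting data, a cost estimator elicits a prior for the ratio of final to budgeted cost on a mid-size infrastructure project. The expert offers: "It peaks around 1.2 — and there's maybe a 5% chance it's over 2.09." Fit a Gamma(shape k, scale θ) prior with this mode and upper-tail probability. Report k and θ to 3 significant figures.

Gamma(k,θ) with k>1 has mode (k−1)θ, so θ = 1.2/(k−1).
Need P(X < 2.09) = 0.95 with θ tied to k this way. Start at k = 2, θ = 1.2: P(X<2.09) ≈ 0.520.
Too low — raise k to concentrate. Iterating converges to k ≈ 10.1.
Then θ = 1.2/(10.1−1) ≈ 0.132.

k ≈ 10.1, θ ≈ 0.132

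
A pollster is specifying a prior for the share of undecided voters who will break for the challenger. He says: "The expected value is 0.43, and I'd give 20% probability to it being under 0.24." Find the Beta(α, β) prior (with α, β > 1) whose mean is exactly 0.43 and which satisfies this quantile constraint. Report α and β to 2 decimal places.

α ≈ 2.14, β ≈ 2.84

With mean 0.43 fixed, write α = 0.43s, β = 0.57s where s = α+β.
Need P(θ < 0.24) = 0.2 under Beta(0.43s, 0.57s). Normal approximation: (q−m)/√(m(1−m)/s) ≈ z_{0.2} = -0.842, so s ≈ 0.43·0.57·(-0.842)²/(0.24−0.43)² = 4.8.
At s = 4.8: P(θ<0.24) ≈ 0.205. Adjusting to match 0.2 gives s ≈ 4.97.
So α = 0.43·4.97 ≈ 2.14, β = 0.57·4.97 ≈ 2.84.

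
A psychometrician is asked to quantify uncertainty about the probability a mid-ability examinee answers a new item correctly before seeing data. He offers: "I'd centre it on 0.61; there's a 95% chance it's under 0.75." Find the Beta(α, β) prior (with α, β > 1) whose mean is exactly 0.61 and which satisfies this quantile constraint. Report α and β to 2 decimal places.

α ≈ 18.30, β ≈ 11.70

With mean 0.61 fixed, write α = 0.61s, β = 0.39s where s = α+β.
Need P(θ < 0.75) = 0.95 under Beta(0.61s, 0.39s). Normal approximation: (q−m)/√(m(1−m)/s) ≈ z_{0.95} = 1.64, so s ≈ 0.61·0.39·(1.64)²/(0.75−0.61)² = 32.8.
At s = 32.8: P(θ<0.75) ≈ 0.958. Adjusting to match 0.95 gives s ≈ 30.01.
So α = 0.61·30.01 ≈ 18.30, β = 0.39·30.01 ≈ 11.70.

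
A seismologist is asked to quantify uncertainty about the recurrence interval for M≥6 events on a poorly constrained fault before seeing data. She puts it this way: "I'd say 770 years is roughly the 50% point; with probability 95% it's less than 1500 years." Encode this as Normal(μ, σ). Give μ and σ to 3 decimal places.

For Normal(μ,σ), the p-quantile is μ + z_p·σ. Here z_{0.5} = 0, z_{0.95} = 1.645.
So 770 = μ + 0σ and 1500 = μ + 1.645σ.
Subtracting: σ = (1500 − 770)/(1.645 − (0)) = 443.808.
Then μ = 770 − (0)·443.808 = 770.000.

μ = 770.000, σ = 443.808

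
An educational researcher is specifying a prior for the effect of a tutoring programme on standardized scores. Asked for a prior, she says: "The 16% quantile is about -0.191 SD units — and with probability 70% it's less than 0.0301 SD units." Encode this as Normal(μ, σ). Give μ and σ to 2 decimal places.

The p-quantile of Normal(μ,σ) is μ + z_p·σ, with z_{0.16} = -0.9945 and z_{0.7} = 0.5244.
Eliminate σ: μ = (z₂·x₁ − z₁·x₂)/(z₂ − z₁) = (0.5244·-0.191 − (-0.9945)·0.0301)/1.519 = -0.05.
Then σ = (x₂ − x₁)/(z₂ − z₁) = (0.0301 − -0.191)/1.519 = 0.15.

μ = -0.05, σ = 0.15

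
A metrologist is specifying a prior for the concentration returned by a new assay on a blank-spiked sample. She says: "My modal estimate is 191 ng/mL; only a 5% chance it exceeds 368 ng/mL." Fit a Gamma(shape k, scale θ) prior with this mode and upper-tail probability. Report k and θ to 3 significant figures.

Gamma(k,θ) with k>1 has mode (k−1)θ, so θ = 191/(k−1).
Need P(X < 368) = 0.95 with θ tied to k this way. Start at k = 2, θ = 191: P(X<368) ≈ 0.574.
Too low — raise k to concentrate. Iterating converges to k ≈ 7.46.
Then θ = 191/(7.46−1) ≈ 29.6.

k ≈ 7.46, θ ≈ 29.6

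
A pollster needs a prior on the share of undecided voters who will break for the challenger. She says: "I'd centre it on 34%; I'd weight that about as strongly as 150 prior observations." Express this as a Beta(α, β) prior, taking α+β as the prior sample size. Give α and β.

α = 51, β = 99

Under the effective-sample-size interpretation, Beta(α, β) has prior mean α/(α+β) and prior sample size α+β.
So α+β = 150 and α/(α+β) = 0.34, giving α = 0.34·150 = 51 and β = 150 − 51 = 99.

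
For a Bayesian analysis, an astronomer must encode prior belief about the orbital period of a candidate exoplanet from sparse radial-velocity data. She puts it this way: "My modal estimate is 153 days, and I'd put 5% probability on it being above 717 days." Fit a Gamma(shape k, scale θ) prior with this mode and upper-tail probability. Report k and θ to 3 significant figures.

Gamma(k,θ) with k>1 has mode (k−1)θ, so θ = 153/(k−1).
Need P(X < 717) = 0.95 with θ tied to k this way. Start at k = 2, θ = 153: P(X<717) ≈ 0.948.
Too low — raise k to concentrate. Iterating converges to k ≈ 2.02.
Then θ = 153/(2.02−1) ≈ 150.

k ≈ 2.02, θ ≈ 150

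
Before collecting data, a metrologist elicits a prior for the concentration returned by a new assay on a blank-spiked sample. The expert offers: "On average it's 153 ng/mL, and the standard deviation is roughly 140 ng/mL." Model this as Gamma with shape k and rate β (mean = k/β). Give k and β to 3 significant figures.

For Gamma(k, rate β): mean = k/β, variance = k/β², so CV = 1/√k.
CV = SD/mean = 140/153 = 0.915, hence k = 1/CV² = 1.19.
Then β = k/mean = 1.19/153 = 0.00781.

k ≈ 1.19, β ≈ 0.00781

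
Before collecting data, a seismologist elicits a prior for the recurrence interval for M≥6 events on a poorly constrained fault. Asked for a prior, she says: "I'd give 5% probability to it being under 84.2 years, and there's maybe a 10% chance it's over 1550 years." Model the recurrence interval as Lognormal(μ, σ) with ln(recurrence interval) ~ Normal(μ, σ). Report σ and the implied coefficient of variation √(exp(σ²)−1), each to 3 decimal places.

If T ~ Lognormal(μ,σ) then ln T ~ Normal(μ,σ), so the p-quantile of ln T is μ + z_p·σ.
ln(84.2) = 4.433 and ln(1550) = 7.346; z_{0.05} = -1.645, z_{0.9} = 1.282.
σ = (7.346 − 4.433)/(1.282 − (-1.645)) = 0.995.
μ = 4.433 − (-1.645)·0.995 = 6.070.
CV = √(exp(σ²)−1) = √(exp(0.9907)−1) = 1.301.

σ ≈ 0.995, CV ≈ 1.301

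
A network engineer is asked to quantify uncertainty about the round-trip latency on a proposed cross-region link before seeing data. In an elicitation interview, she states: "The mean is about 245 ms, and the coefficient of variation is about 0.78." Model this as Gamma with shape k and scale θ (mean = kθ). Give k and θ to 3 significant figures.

k ≈ 1.64, θ ≈ 149

For Gamma(k, scale θ): mean = kθ, variance = kθ², so CV = 1/√k.
CV = 0.78, hence k = 1/CV² = 1.64.
Then θ = mean/k = 245/1.64 = 149.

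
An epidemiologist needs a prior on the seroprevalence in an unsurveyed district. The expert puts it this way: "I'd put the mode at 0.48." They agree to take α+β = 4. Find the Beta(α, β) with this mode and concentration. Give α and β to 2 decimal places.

For α,β > 1 the Beta mode is (α−1)/(α+β−2). With α+β = 4, the mode is (α−1)/2.
Set (α−1)/2 = 0.48 → α = 1 + 0.48·2 = 1.96.
β = 4 − α = 2.04.

α = 1.96, β = 2.04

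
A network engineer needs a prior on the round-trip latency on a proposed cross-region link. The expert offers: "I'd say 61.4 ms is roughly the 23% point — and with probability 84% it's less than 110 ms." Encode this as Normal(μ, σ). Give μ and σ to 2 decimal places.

μ = 82.12, σ = 28.04

For Normal(μ,σ), the p-quantile is μ + z_p·σ. Here z_{0.23} = -0.7388, z_{0.84} = 0.9945.
So 61.4 = μ − 0.7388σ and 110 = μ + 0.9945σ.
Subtracting: σ = (110 − 61.4)/(0.9945 − (-0.7388)) = 28.04.
Then μ = 61.4 − (-0.7388)·28.04 = 82.12.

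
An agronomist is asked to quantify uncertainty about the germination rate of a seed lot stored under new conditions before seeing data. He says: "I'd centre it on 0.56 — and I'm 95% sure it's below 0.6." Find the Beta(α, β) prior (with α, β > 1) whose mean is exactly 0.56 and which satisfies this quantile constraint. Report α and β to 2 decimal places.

α ≈ 230.92, β ≈ 181.44

With mean 0.56 fixed, write α = 0.56s, β = 0.44s where s = α+β.
Need P(θ < 0.6) = 0.95 under Beta(0.56s, 0.44s). Normal approximation: (q−m)/√(m(1−m)/s) ≈ z_{0.95} = 1.64, so s ≈ 0.56·0.44·(1.64)²/(0.6−0.56)² = 416.7.
At s = 416.7: P(θ<0.6) ≈ 0.951. Adjusting to match 0.95 gives s ≈ 412.36.
So α = 0.56·412.36 ≈ 230.92, β = 0.44·412.36 ≈ 181.44.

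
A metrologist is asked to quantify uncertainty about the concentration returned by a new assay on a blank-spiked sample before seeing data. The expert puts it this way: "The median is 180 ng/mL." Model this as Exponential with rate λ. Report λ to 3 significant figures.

Exponential median = ln 2 / λ, so λ = ln 2 / 180.0 = 0.00385.

λ ≈ 0.00385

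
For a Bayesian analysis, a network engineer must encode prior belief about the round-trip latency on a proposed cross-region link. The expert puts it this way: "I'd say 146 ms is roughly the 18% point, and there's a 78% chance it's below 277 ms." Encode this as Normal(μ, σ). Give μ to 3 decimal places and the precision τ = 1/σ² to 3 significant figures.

For Normal(μ,σ), the p-quantile is μ + z_p·σ. Here z_{0.18} = -0.9154, z_{0.78} = 0.7722.
So 146 = μ − 0.9154σ and 277 = μ + 0.7722σ.
Subtracting: σ = (277 − 146)/(0.7722 − (-0.9154)) = 77.627.
Then μ = 146 − (-0.9154)·77.627 = 217.057.
Precision τ = 1/σ² = 1/77.63² = 0.000166.

μ = 217.057, τ = 0.000166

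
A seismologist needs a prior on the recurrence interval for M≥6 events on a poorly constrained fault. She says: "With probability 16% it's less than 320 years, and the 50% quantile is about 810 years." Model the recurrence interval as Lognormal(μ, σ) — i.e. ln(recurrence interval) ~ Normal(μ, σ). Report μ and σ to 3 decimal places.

μ ≈ 6.697, σ ≈ 0.934

If T ~ Lognormal(μ,σ) then ln T ~ Normal(μ,σ), so the p-quantile of ln T is μ + z_p·σ.
ln(320) = 5.768 and ln(810) = 6.697; z_{0.16} = -0.9945, z_{0.5} = 0.
σ = (6.697 − 5.768)/(0 − (-0.9945)) = 0.934.
μ = 5.768 − (-0.9945)·0.934 = 6.697.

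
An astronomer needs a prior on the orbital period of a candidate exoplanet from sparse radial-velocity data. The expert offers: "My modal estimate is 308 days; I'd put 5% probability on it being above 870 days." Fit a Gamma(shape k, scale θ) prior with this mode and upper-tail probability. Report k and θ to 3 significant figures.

k ≈ 3.48, θ ≈ 124

Gamma(k,θ) with k>1 has mode (k−1)θ, so θ = 308/(k−1).
Need P(X < 870) = 0.95 with θ tied to k this way. Start at k = 2, θ = 308: P(X<870) ≈ 0.773.
Too low — raise k to concentrate. Iterating converges to k ≈ 3.48.
Then θ = 308/(3.48−1) ≈ 124.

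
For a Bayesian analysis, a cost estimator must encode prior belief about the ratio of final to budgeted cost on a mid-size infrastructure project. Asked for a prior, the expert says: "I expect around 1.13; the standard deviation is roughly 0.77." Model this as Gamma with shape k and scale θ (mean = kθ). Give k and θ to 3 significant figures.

For Gamma(k, scale θ): mean = kθ, variance = kθ², so CV = 1/√k.
CV = SD/mean = 0.77/1.13 = 0.6814, hence k = 1/CV² = 2.15.
Then θ = mean/k = 1.13/2.15 = 0.525.

k ≈ 2.15, θ ≈ 0.525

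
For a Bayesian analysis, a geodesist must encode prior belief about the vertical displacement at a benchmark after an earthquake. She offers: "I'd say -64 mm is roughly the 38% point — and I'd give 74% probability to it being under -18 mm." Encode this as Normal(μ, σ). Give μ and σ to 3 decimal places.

μ = -49.190, σ = 48.481

The p-quantile of Normal(μ,σ) is μ + z_p·σ, with z_{0.38} = -0.3055 and z_{0.74} = 0.6433.
Eliminate σ: μ = (z₂·x₁ − z₁·x₂)/(z₂ − z₁) = (0.6433·-64 − (-0.3055)·-18)/0.9488 = -49.190.
Then σ = (x₂ − x₁)/(z₂ − z₁) = (-18 − -64)/0.9488 = 48.481.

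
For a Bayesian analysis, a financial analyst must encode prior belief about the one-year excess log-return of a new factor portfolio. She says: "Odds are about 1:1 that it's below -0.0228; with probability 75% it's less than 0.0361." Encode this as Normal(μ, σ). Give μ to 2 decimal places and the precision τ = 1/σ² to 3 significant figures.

μ = -0.02, τ = 131

For Normal(μ,σ), the p-quantile is μ + z_p·σ. Here z_{0.5} = 0, z_{0.75} = 0.6745.
So -0.0228 = μ + 0σ and 0.0361 = μ + 0.6745σ.
Subtracting: σ = (0.0361 − -0.0228)/(0.6745 − (0)) = 0.09.
Then μ = -0.0228 − (0)·0.09 = -0.02.
Precision τ = 1/σ² = 1/0.08733² = 131.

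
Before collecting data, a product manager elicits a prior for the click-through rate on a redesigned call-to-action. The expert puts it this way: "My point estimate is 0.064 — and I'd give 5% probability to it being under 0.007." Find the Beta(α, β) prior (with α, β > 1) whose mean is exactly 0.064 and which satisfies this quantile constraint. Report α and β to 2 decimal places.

With mean 0.064 fixed, write α = 0.064s, β = 0.936s where s = α+β.
Need P(θ < 0.007) = 0.05 under Beta(0.064s, 0.936s). Normal approximation: (q−m)/√(m(1−m)/s) ≈ z_{0.05} = -1.64, so s ≈ 0.064·0.936·(-1.64)²/(0.007−0.064)² = 49.9.
At s = 49.9: P(θ<0.007) ≈ 0.003. Adjusting to match 0.05 gives s ≈ 21.81.
So α = 0.064·21.81 ≈ 1.40, β = 0.936·21.81 ≈ 20.42.

α ≈ 1.40, β ≈ 20.42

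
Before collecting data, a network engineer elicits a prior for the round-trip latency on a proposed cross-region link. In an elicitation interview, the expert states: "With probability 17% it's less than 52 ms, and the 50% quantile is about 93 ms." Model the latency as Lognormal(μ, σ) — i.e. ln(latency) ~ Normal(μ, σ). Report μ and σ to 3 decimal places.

If T ~ Lognormal(μ,σ) then ln T ~ Normal(μ,σ), so the p-quantile of ln T is μ + z_p·σ.
ln(52) = 3.951 and ln(93) = 4.533; z_{0.17} = -0.9542, z_{0.5} = 0.
σ = (4.533 − 3.951)/(0 − (-0.9542)) = 0.609.
μ = 3.951 − (-0.9542)·0.609 = 4.533.

μ ≈ 4.533, σ ≈ 0.609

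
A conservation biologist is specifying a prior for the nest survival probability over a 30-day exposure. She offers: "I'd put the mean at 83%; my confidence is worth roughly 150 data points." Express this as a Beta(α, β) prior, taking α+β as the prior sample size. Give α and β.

α = 124.5, β = 25.5

Under the effective-sample-size interpretation, Beta(α, β) has prior mean α/(α+β) and prior sample size α+β.
So α+β = 150 and α/(α+β) = 0.83, giving α = 0.83·150 = 124.5 and β = 150 − 124.5 = 25.5.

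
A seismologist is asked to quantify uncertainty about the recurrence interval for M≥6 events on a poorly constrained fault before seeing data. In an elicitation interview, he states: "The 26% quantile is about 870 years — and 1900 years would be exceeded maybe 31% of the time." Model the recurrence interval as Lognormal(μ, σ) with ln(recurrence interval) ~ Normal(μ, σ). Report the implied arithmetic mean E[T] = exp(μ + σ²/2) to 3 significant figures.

E[T] ≈ 1710 years

If T ~ Lognormal(μ,σ) then ln T ~ Normal(μ,σ), so the p-quantile of ln T is μ + z_p·σ.
ln(870) = 6.768 and ln(1900) = 7.55; z_{0.26} = -0.6433, z_{0.69} = 0.4959.
σ = (7.55 − 6.768)/(0.4959 − (-0.6433)) = 0.686.
μ = 6.768 − (-0.6433)·0.686 = 7.210.
E[T] = exp(μ + σ²/2) = exp(7.210 + 0.2351) = 1710 years.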